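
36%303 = 36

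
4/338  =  2/169 = 0.01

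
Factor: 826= 2^1*7^1 * 59^1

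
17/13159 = 17/13159  =  0.00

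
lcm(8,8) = 8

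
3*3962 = 11886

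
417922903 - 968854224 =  - 550931321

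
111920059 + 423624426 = 535544485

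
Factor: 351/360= 2^( - 3)*3^1 *5^( - 1 )*13^1 = 39/40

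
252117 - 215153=36964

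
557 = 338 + 219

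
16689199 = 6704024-- 9985175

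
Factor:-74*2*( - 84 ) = 12432 = 2^4*3^1*7^1*37^1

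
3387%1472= 443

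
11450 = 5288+6162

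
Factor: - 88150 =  - 2^1*5^2 * 41^1*43^1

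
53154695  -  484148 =52670547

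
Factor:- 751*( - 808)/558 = 2^2*3^(-2)* 31^( - 1)*101^1*751^1  =  303404/279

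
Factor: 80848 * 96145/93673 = 2^4 * 5^1*7^1 * 31^1 * 41^1*67^1*163^1*283^( - 1 )*331^( - 1) = 7773130960/93673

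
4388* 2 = 8776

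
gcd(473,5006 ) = 1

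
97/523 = 97/523 = 0.19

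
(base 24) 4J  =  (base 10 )115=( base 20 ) 5F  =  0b1110011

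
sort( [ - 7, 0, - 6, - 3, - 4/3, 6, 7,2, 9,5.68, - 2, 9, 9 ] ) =[ - 7, - 6, - 3,  -  2,  -  4/3, 0, 2, 5.68 , 6, 7, 9, 9, 9 ]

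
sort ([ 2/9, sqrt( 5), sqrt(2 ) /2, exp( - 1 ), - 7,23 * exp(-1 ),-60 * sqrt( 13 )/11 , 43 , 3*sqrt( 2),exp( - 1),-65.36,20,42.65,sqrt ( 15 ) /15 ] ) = [ - 65.36, - 60*sqrt( 13 ) /11, - 7,  2/9, sqrt(15)/15,exp( - 1),exp( - 1), sqrt (2)/2,sqrt(5),3*sqrt( 2 ), 23*exp( - 1 ),20, 42.65,43 ] 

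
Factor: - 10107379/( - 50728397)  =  479^1 * 2837^ ( - 1 )*17881^( - 1 )  *21101^1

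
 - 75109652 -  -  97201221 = 22091569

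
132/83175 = 44/27725 = 0.00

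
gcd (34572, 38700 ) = 516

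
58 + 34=92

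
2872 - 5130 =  - 2258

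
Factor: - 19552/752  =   - 2^1 * 13^1 = -  26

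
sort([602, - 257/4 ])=[ - 257/4,602 ]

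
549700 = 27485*20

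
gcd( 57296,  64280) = 8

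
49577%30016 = 19561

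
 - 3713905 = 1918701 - 5632606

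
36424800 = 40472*900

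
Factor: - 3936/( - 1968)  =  2^1=2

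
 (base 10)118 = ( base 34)3g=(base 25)4i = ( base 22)58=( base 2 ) 1110110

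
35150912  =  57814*608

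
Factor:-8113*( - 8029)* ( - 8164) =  - 2^2*7^2*13^1*19^1*31^1*37^1*61^1*157^1 = -  531797057428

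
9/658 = 9/658 = 0.01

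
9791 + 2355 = 12146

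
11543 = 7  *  1649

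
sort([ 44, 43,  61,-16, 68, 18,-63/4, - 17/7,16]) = [ - 16, - 63/4, - 17/7, 16,18,43,44 , 61,68 ]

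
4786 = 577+4209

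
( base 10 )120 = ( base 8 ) 170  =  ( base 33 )3L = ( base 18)6c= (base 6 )320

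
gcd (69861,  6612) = 87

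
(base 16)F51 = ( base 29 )4j6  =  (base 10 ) 3921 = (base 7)14301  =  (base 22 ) 825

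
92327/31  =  92327/31 = 2978.29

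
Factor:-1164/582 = - 2=- 2^1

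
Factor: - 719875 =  - 5^3*  13^1* 443^1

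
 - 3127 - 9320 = -12447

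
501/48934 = 501/48934= 0.01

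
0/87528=0 = 0.00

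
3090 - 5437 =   -  2347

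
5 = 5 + 0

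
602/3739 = 602/3739 = 0.16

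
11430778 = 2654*4307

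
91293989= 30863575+60430414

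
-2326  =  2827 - 5153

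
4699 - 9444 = -4745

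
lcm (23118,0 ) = 0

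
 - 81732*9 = -735588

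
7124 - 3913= 3211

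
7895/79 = 99 + 74/79= 99.94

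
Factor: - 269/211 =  - 211^( - 1 )*269^1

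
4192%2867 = 1325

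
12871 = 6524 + 6347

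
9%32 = 9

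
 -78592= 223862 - 302454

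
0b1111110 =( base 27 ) 4i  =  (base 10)126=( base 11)105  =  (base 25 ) 51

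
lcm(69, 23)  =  69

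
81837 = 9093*9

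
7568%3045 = 1478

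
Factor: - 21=  -  3^1*7^1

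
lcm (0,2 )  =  0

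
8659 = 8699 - 40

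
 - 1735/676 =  - 3+ 293/676 = - 2.57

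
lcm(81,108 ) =324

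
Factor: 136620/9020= 621/41 = 3^3  *  23^1* 41^( - 1)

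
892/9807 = 892/9807 = 0.09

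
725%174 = 29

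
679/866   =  679/866= 0.78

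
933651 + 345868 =1279519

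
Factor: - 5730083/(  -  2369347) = 619^1*9257^1*2369347^( - 1 ) 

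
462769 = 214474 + 248295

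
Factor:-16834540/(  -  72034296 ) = 4208635/18008574  =  2^( - 1)* 3^( - 1)*5^1  *  841727^1*3001429^(-1)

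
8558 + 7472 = 16030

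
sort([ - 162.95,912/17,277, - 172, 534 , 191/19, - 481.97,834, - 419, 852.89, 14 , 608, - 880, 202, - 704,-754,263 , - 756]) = [  -  880, - 756, - 754, - 704, - 481.97, - 419, -172 , - 162.95,191/19, 14, 912/17, 202, 263, 277, 534,608, 834, 852.89 ] 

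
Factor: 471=3^1*157^1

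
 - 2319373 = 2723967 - 5043340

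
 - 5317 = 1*( - 5317 )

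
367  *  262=96154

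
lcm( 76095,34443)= 3272085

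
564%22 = 14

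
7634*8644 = 65988296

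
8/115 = 8/115 = 0.07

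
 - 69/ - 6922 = 69/6922 = 0.01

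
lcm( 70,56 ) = 280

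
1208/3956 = 302/989 = 0.31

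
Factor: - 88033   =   - 11^1 * 53^1*151^1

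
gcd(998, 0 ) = 998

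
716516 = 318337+398179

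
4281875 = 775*5525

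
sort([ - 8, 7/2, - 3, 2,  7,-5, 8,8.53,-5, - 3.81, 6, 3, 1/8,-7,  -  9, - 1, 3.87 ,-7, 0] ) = [ - 9, - 8,-7,-7,-5,- 5,-3.81, - 3,-1, 0, 1/8, 2, 3, 7/2,3.87,6,7,8, 8.53 ]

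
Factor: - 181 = - 181^1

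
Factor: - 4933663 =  - 7^2*107^1*941^1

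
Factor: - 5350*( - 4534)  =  24256900 = 2^2*5^2*107^1*2267^1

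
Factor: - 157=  - 157^1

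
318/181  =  318/181  =  1.76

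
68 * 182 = 12376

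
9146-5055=4091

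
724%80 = 4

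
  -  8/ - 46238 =4/23119 =0.00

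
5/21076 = 5/21076 = 0.00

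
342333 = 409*837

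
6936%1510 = 896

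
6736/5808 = 421/363  =  1.16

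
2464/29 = 2464/29 = 84.97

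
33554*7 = 234878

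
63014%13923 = 7322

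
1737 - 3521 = -1784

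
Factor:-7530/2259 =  - 10/3 = -  2^1*3^( -1)*5^1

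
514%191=132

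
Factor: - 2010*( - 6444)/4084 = 3238110/1021  =  2^1*3^3*5^1*67^1*179^1*1021^( - 1) 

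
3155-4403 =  - 1248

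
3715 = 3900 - 185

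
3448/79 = 43 + 51/79 = 43.65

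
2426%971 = 484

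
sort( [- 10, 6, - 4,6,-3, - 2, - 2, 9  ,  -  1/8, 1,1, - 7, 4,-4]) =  [ - 10,-7, - 4,  -  4, - 3,  -  2,-2,  -  1/8,1,1, 4,6, 6, 9 ]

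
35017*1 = 35017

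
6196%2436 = 1324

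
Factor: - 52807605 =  - 3^1*5^1 * 3520507^1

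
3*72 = 216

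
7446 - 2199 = 5247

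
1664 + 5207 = 6871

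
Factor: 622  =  2^1*311^1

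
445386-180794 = 264592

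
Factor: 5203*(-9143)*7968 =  - 2^5*3^1*11^2*41^1*43^1 * 83^1*223^1  =  -  379045959072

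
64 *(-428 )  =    -  27392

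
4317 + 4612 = 8929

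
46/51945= 46/51945  =  0.00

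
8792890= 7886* 1115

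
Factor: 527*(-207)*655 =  - 71453295 = - 3^2*5^1*17^1*23^1*31^1*131^1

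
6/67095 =2/22365 = 0.00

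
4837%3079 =1758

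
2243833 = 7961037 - 5717204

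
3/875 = 3/875 = 0.00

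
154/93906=77/46953 = 0.00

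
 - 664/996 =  - 1  +  1/3 = - 0.67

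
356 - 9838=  - 9482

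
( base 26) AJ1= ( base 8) 16127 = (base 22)elh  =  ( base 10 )7255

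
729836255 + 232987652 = 962823907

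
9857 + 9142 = 18999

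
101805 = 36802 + 65003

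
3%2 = 1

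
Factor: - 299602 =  - 2^1*59^1*2539^1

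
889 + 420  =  1309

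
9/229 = 9/229 = 0.04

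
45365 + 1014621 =1059986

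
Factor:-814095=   -3^2*5^1*79^1*229^1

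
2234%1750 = 484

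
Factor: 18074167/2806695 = 3^( - 2)*5^ ( - 1)*37^1*97^( - 1)*179^1* 643^( - 1)*2729^1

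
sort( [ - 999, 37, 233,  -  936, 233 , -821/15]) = [- 999,  -  936, - 821/15,37,233, 233]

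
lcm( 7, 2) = 14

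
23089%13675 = 9414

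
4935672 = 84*58758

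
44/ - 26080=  - 1 +6509/6520= - 0.00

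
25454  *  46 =1170884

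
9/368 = 9/368 = 0.02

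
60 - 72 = - 12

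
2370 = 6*395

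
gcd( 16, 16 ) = 16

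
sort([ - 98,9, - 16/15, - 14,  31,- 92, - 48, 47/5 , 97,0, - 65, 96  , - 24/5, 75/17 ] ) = [ - 98,-92, - 65, - 48, - 14, - 24/5, - 16/15,0, 75/17, 9, 47/5,  31, 96 , 97 ] 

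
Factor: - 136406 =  - 2^1*241^1*283^1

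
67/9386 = 67/9386 = 0.01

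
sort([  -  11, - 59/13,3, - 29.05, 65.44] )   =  [ - 29.05, - 11, - 59/13 , 3, 65.44]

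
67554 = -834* (-81)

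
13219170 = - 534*(-24755)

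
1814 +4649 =6463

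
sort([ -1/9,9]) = [ - 1/9, 9]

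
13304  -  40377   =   - 27073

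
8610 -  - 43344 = 51954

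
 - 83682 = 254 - 83936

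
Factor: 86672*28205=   2444583760 = 2^4* 5^1* 5417^1*5641^1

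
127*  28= 3556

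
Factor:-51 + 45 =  - 2^1*3^1 = - 6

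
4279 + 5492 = 9771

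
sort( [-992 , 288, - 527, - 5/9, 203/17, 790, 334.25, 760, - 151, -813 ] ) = [ - 992, - 813, - 527, - 151, - 5/9,203/17,  288 , 334.25 , 760,790 ] 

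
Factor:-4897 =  - 59^1*83^1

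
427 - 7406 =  - 6979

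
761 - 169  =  592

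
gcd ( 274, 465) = 1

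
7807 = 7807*1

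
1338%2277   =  1338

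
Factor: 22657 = 139^1*163^1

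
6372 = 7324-952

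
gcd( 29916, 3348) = 108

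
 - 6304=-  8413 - -2109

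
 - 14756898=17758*(-831 ) 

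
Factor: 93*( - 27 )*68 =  - 2^2 * 3^4 * 17^1*31^1=- 170748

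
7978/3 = 2659 + 1/3 = 2659.33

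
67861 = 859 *79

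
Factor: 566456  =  2^3*11^1*41^1  *  157^1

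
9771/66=3257/22  =  148.05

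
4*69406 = 277624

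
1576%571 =434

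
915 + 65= 980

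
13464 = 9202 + 4262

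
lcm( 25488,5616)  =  331344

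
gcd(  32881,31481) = 1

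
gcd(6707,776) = 1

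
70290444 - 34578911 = 35711533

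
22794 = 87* 262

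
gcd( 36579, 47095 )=1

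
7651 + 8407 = 16058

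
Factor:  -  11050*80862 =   -  2^2*3^1*5^2*  13^1 * 17^1*13477^1 = - 893525100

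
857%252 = 101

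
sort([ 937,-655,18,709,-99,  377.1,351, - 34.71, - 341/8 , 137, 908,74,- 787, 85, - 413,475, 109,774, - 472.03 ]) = [ - 787, - 655, - 472.03, - 413,- 99,  -  341/8, - 34.71, 18, 74,85,109,137,351,  377.1, 475, 709,774,908, 937]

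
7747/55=140 + 47/55 = 140.85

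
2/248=1/124 = 0.01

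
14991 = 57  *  263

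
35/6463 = 35/6463 = 0.01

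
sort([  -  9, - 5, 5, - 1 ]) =[ - 9, - 5, - 1, 5 ]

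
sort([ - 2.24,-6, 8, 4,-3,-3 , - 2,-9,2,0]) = [ - 9, - 6,  -  3 ,  -  3, - 2.24,-2,0, 2,4,8 ] 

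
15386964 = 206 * 74694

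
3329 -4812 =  - 1483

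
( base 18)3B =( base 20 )35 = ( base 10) 65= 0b1000001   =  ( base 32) 21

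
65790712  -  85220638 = -19429926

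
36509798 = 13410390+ 23099408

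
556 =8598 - 8042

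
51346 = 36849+14497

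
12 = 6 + 6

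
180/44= 45/11  =  4.09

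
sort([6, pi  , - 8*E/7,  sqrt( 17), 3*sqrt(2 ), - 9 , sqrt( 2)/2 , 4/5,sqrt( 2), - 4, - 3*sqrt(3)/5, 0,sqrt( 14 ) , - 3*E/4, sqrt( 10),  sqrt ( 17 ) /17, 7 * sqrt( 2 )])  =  [ - 9 , - 4, - 8 *E/7, -3 * E/4, - 3* sqrt( 3 ) /5,0, sqrt( 17 )/17,  sqrt( 2)/2,  4/5,sqrt( 2), pi, sqrt( 10),  sqrt( 14 ), sqrt( 17 ) , 3*sqrt(2) , 6,7*sqrt( 2)]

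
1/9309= 1/9309= 0.00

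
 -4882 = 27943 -32825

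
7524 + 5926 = 13450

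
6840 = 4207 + 2633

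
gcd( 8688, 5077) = 1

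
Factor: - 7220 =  - 2^2*5^1*19^2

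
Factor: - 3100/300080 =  - 2^ ( - 2)*5^1 * 11^(- 2)= - 5/484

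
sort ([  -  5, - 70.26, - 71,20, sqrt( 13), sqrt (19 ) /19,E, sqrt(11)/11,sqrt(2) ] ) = [  -  71, - 70.26 , - 5, sqrt( 19)/19, sqrt( 11) /11,  sqrt( 2), E, sqrt(13), 20]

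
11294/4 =5647/2 = 2823.50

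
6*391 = 2346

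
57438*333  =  19126854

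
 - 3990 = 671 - 4661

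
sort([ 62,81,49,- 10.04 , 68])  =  [ - 10.04,49 , 62, 68,81] 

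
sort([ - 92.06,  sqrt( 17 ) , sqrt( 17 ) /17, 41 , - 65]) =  [ -92.06,-65, sqrt(17 ) /17, sqrt(17) , 41] 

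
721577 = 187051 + 534526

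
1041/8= 1041/8 = 130.12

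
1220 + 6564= 7784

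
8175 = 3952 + 4223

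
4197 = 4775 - 578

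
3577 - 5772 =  - 2195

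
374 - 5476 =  -5102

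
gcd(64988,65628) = 4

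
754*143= 107822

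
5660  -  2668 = 2992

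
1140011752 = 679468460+460543292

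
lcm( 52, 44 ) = 572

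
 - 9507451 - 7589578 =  - 17097029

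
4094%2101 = 1993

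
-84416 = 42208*(-2)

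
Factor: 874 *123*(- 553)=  - 59448606 = - 2^1*3^1*7^1*19^1*23^1*41^1*79^1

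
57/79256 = 57/79256 = 0.00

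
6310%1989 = 343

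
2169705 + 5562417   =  7732122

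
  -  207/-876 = 69/292   =  0.24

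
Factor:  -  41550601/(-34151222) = 2^(- 1)*7^( -1)*17^1*37^(-1 )  *65929^( - 1 )*2444153^1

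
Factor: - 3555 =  - 3^2* 5^1*79^1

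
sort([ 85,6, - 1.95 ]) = [-1.95, 6,85]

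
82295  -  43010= 39285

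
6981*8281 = 57809661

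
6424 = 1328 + 5096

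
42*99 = 4158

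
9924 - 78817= - 68893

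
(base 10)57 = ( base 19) 30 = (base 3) 2010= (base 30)1R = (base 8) 71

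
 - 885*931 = - 823935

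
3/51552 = 1/17184=0.00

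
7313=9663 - 2350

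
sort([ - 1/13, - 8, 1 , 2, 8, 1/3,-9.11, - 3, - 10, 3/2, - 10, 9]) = [- 10, - 10,-9.11, - 8, - 3 , -1/13,1/3, 1 , 3/2, 2, 8,9] 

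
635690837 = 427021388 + 208669449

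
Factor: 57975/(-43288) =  - 75/56 =-2^( - 3)*3^1*5^2*7^( - 1) 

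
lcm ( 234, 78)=234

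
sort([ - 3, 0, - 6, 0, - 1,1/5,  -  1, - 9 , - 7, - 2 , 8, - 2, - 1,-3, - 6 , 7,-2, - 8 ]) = [ - 9, - 8, - 7, - 6, - 6, - 3,-3, - 2 , - 2, - 2, - 1, - 1, - 1, 0, 0,1/5,7,8 ] 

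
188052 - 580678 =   -  392626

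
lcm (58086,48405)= 290430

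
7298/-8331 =- 7298/8331 =- 0.88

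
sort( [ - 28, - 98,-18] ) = [ - 98, - 28, - 18] 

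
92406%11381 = 1358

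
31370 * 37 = 1160690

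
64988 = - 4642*( - 14) 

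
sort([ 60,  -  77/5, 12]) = [-77/5,12, 60 ]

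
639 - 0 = 639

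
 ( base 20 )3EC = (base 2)10111010100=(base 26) 25A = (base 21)381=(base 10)1492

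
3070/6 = 1535/3 = 511.67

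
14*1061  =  14854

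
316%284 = 32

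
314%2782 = 314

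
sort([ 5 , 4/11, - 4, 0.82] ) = [ - 4, 4/11,0.82,5 ]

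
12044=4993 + 7051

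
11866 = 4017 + 7849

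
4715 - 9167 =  - 4452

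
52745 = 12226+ 40519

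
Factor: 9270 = 2^1*3^2*5^1 * 103^1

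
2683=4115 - 1432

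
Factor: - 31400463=-3^1*10466821^1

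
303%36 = 15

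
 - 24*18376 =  - 441024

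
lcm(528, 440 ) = 2640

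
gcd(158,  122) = 2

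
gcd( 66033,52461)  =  261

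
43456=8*5432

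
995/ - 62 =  - 17  +  59/62=- 16.05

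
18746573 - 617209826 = -598463253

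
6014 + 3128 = 9142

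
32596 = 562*58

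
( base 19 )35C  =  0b10010100110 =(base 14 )610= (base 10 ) 1190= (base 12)832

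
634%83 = 53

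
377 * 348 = 131196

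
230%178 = 52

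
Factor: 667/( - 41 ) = -23^1*29^1*41^( - 1)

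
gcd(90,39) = 3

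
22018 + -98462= - 76444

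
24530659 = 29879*821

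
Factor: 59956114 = 2^1 * 47^1 * 637831^1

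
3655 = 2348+1307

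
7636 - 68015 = -60379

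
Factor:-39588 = - 2^2*3^1*3299^1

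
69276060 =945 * 73308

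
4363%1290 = 493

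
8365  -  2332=6033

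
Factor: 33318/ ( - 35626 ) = - 16659/17813 = - 3^3*47^( - 1)*379^( - 1)* 617^1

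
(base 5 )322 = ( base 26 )39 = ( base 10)87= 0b1010111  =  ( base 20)47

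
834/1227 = 278/409 = 0.68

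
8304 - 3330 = 4974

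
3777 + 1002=4779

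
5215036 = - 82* ( - 63598)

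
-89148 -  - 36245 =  - 52903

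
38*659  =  25042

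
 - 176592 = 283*( -624)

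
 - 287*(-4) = 1148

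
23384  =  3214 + 20170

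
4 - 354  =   - 350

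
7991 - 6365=1626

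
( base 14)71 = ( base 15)69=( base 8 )143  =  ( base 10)99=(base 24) 43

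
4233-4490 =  - 257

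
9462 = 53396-43934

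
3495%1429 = 637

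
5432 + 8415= 13847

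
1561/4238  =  1561/4238  =  0.37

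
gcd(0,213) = 213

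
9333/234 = 39 + 23/26 = 39.88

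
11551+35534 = 47085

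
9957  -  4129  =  5828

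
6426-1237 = 5189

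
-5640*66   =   - 372240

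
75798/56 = 37899/28 = 1353.54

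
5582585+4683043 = 10265628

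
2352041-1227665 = 1124376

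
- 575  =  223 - 798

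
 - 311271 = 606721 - 917992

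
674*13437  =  9056538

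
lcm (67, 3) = 201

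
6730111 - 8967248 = - 2237137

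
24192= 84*288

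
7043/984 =7043/984 = 7.16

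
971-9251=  - 8280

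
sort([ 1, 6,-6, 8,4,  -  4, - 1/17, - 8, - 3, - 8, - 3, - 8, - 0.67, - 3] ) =[ - 8, - 8, - 8, - 6 , - 4, - 3 ,-3, - 3, -0.67, - 1/17,1,4,6, 8]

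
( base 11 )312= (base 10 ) 376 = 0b101111000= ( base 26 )ec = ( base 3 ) 111221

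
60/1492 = 15/373  =  0.04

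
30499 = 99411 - 68912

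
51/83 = 51/83 = 0.61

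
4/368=1/92 = 0.01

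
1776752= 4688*379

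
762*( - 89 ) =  - 67818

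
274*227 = 62198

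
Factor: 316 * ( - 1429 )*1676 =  - 756821264 = - 2^4 * 79^1* 419^1 * 1429^1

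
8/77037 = 8/77037 = 0.00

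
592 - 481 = 111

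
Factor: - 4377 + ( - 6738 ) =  - 3^2*5^1*13^1*19^1 = -11115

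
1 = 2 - 1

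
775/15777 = 775/15777  =  0.05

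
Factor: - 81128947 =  - 17^2*347^1*809^1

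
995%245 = 15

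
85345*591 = 50438895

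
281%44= 17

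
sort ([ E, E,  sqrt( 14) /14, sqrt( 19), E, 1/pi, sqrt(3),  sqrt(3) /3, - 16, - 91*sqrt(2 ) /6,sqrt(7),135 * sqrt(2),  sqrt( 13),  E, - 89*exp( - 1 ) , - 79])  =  [ - 79, - 89*exp(  -  1), - 91*sqrt(2) /6, - 16,sqrt(14)/14,1/pi,  sqrt(3)/3, sqrt(3),  sqrt(7 ), E,E,E, E, sqrt(13),sqrt(19 ),135*sqrt (2) ]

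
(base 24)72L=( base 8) 10005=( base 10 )4101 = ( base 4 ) 1000011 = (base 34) 3il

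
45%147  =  45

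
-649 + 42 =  - 607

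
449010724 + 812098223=1261108947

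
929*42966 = 39915414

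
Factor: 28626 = 2^1*3^1*13^1*367^1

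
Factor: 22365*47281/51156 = 2^( - 2)*5^1*7^( - 1 )*13^1* 29^( - 1 )*71^1*3637^1 = 16784755/812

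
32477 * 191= 6203107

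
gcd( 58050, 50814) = 54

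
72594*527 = 38257038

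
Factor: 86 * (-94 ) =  - 8084 = -2^2*43^1 * 47^1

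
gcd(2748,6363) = 3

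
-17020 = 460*( - 37 )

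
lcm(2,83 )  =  166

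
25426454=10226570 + 15199884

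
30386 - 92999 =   -  62613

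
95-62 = 33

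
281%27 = 11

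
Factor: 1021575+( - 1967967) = -2^3*3^1*47^1* 839^1 = - 946392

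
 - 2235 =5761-7996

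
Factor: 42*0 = 0^1 = 0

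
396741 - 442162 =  - 45421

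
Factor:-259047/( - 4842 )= 107/2 = 2^(  -  1) *107^1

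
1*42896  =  42896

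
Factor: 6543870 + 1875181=109^1*77239^1   =  8419051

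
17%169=17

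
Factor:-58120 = - 2^3 * 5^1*1453^1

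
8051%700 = 351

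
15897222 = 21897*726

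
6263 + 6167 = 12430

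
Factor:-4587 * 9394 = -2^1*3^1*7^1*11^2*61^1* 139^1=- 43090278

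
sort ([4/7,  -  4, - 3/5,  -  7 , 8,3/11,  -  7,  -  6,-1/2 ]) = [ - 7, - 7, - 6,-4, - 3/5, - 1/2,  3/11, 4/7, 8] 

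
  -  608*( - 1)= 608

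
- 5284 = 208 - 5492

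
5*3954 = 19770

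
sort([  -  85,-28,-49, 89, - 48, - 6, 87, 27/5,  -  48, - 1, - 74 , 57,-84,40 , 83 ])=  [-85,-84, - 74,-49 ,-48,-48, - 28,  -  6,  -  1, 27/5, 40, 57, 83,87, 89] 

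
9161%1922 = 1473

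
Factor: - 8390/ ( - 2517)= 10/3 = 2^1 * 3^( - 1)*5^1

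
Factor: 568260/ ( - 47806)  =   - 630/53 = - 2^1*3^2*5^1 *7^1*53^(-1)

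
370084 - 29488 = 340596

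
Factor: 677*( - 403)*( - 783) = 3^3*13^1 * 29^1*31^1*677^1  =  213626673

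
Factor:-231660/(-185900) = 3^4*5^ ( -1)*13^ ( - 1) = 81/65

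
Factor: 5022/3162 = 3^3*17^( - 1) = 27/17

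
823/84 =823/84 = 9.80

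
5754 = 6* 959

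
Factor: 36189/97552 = 2^(  -  4 )* 3^2*7^( - 1)*13^(-1)*67^( - 1 )*4021^1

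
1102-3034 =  - 1932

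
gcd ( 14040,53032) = 8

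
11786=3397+8389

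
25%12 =1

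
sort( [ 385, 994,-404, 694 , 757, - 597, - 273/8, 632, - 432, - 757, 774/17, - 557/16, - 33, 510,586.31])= [ - 757, - 597, - 432, - 404 ,-557/16, - 273/8,  -  33, 774/17,385, 510, 586.31, 632,694, 757 , 994]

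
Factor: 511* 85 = 43435 = 5^1*7^1*17^1*73^1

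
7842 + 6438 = 14280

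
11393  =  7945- - 3448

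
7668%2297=777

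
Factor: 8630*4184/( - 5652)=-2^2*3^(- 2)*5^1*157^( - 1)*523^1*863^1= -9026980/1413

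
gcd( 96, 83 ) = 1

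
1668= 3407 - 1739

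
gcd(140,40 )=20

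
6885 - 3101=3784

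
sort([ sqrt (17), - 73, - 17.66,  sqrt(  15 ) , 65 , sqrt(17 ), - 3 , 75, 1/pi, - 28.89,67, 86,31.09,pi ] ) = [-73, - 28.89, - 17.66, - 3,1/pi,  pi, sqrt (15), sqrt(17), sqrt (17 ) , 31.09 , 65, 67,75, 86 ]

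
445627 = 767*581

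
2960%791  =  587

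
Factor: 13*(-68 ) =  - 884 = - 2^2 * 13^1*17^1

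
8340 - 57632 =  - 49292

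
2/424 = 1/212 = 0.00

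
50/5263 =50/5263 = 0.01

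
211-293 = - 82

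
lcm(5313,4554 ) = 31878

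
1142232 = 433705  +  708527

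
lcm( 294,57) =5586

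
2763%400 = 363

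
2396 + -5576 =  - 3180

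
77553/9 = 8617 = 8617.00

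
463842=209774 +254068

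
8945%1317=1043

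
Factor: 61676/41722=2^1 *17^1*23^(-1 ) =34/23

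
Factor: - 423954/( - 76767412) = 211977/38383706 = 2^( - 1)*3^4 * 2617^1*19191853^( - 1) 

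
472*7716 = 3641952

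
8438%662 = 494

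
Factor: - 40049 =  - 29^1*1381^1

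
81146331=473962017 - 392815686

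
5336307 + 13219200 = 18555507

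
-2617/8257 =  - 2617/8257 = - 0.32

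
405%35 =20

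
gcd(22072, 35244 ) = 356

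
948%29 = 20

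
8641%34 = 5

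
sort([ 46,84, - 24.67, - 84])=[ - 84, - 24.67,  46,84 ]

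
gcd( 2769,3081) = 39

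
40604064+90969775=131573839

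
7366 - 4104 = 3262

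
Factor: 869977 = 463^1*1879^1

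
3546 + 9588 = 13134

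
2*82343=164686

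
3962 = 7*566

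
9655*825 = 7965375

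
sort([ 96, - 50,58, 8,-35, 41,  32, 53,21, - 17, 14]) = [ - 50, - 35, - 17, 8,14, 21 , 32 , 41, 53, 58, 96]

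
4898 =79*62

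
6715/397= 16 + 363/397 = 16.91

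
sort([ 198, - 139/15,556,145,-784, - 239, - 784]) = [ - 784,-784, - 239, - 139/15, 145, 198, 556] 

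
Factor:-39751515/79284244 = -2^( - 2)*3^2 * 5^1*13^( - 1) * 19^2*2447^1*1524697^( - 1 ) 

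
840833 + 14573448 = 15414281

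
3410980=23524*145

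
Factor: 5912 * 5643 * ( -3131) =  - 2^3*3^3 * 11^1 * 19^1*31^1* 101^1*739^1 = -104454593496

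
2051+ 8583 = 10634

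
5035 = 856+4179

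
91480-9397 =82083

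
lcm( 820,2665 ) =10660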